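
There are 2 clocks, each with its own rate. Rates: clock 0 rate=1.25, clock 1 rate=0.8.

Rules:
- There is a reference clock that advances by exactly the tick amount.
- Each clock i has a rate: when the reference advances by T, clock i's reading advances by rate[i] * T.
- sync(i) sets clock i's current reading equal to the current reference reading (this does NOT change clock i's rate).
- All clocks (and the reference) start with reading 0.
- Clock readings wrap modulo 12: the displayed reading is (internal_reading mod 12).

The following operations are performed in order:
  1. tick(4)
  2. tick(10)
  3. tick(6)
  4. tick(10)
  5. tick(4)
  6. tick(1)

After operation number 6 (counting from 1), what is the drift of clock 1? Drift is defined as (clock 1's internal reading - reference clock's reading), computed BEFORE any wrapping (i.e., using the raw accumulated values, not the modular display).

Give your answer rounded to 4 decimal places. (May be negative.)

Answer: -7.0000

Derivation:
After op 1 tick(4): ref=4.0000 raw=[5.0000 3.2000]
After op 2 tick(10): ref=14.0000 raw=[17.5000 11.2000]
After op 3 tick(6): ref=20.0000 raw=[25.0000 16.0000]
After op 4 tick(10): ref=30.0000 raw=[37.5000 24.0000]
After op 5 tick(4): ref=34.0000 raw=[42.5000 27.2000]
After op 6 tick(1): ref=35.0000 raw=[43.7500 28.0000]
Drift of clock 1 after op 6: 28.0000 - 35.0000 = -7.0000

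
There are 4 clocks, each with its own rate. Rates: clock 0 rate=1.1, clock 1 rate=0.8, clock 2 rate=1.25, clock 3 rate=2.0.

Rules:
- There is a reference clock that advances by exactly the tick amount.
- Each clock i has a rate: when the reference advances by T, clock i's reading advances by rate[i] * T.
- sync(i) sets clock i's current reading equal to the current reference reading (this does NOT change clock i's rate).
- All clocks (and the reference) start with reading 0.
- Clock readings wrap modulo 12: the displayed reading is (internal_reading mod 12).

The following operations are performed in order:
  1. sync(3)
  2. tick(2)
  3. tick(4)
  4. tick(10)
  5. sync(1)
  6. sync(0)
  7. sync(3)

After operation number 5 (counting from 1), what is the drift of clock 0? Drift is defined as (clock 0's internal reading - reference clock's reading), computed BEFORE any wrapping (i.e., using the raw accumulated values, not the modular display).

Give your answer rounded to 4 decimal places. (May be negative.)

After op 1 sync(3): ref=0.0000 raw=[0.0000 0.0000 0.0000 0.0000]
After op 2 tick(2): ref=2.0000 raw=[2.2000 1.6000 2.5000 4.0000]
After op 3 tick(4): ref=6.0000 raw=[6.6000 4.8000 7.5000 12.0000]
After op 4 tick(10): ref=16.0000 raw=[17.6000 12.8000 20.0000 32.0000]
After op 5 sync(1): ref=16.0000 raw=[17.6000 16.0000 20.0000 32.0000]
Drift of clock 0 after op 5: 17.6000 - 16.0000 = 1.6000

Answer: 1.6000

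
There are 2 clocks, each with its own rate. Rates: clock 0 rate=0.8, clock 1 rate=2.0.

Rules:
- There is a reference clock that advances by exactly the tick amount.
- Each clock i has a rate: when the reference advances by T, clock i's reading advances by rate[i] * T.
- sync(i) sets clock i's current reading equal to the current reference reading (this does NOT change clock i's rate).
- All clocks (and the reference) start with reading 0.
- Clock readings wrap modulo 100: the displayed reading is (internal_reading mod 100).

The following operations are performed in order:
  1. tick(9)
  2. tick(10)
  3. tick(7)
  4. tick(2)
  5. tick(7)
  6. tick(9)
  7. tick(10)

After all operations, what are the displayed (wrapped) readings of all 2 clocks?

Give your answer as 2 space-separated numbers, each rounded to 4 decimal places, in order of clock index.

After op 1 tick(9): ref=9.0000 raw=[7.2000 18.0000]
After op 2 tick(10): ref=19.0000 raw=[15.2000 38.0000]
After op 3 tick(7): ref=26.0000 raw=[20.8000 52.0000]
After op 4 tick(2): ref=28.0000 raw=[22.4000 56.0000]
After op 5 tick(7): ref=35.0000 raw=[28.0000 70.0000]
After op 6 tick(9): ref=44.0000 raw=[35.2000 88.0000]
After op 7 tick(10): ref=54.0000 raw=[43.2000 108.0000]
Wrap final raw readings (mod 100): 43.2000 mod 100 = 43.2000; 108.0000 mod 100 = 8.0000

Answer: 43.2000 8.0000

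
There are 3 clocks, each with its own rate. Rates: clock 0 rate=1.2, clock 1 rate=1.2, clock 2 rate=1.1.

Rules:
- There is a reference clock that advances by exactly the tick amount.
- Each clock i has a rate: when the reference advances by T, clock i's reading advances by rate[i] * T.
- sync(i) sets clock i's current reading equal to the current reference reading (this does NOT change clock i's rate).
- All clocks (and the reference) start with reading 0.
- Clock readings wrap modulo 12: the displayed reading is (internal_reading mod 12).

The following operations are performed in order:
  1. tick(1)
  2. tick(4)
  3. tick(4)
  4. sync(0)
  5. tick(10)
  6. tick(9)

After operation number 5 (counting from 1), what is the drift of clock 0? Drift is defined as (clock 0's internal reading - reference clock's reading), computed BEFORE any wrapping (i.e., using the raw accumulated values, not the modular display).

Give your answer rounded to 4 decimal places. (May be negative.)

Answer: 2.0000

Derivation:
After op 1 tick(1): ref=1.0000 raw=[1.2000 1.2000 1.1000]
After op 2 tick(4): ref=5.0000 raw=[6.0000 6.0000 5.5000]
After op 3 tick(4): ref=9.0000 raw=[10.8000 10.8000 9.9000]
After op 4 sync(0): ref=9.0000 raw=[9.0000 10.8000 9.9000]
After op 5 tick(10): ref=19.0000 raw=[21.0000 22.8000 20.9000]
Drift of clock 0 after op 5: 21.0000 - 19.0000 = 2.0000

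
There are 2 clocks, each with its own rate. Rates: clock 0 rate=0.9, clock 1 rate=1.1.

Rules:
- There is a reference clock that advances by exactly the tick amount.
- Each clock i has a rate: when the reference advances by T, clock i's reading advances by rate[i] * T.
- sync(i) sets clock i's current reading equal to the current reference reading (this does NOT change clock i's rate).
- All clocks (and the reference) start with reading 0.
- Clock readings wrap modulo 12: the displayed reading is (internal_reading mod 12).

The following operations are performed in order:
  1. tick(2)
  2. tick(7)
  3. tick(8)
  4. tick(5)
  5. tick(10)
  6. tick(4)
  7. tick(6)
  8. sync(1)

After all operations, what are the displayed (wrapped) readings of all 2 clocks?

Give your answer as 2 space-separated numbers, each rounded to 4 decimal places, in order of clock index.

Answer: 1.8000 6.0000

Derivation:
After op 1 tick(2): ref=2.0000 raw=[1.8000 2.2000]
After op 2 tick(7): ref=9.0000 raw=[8.1000 9.9000]
After op 3 tick(8): ref=17.0000 raw=[15.3000 18.7000]
After op 4 tick(5): ref=22.0000 raw=[19.8000 24.2000]
After op 5 tick(10): ref=32.0000 raw=[28.8000 35.2000]
After op 6 tick(4): ref=36.0000 raw=[32.4000 39.6000]
After op 7 tick(6): ref=42.0000 raw=[37.8000 46.2000]
After op 8 sync(1): ref=42.0000 raw=[37.8000 42.0000]
Wrap final raw readings (mod 12): 37.8000 mod 12 = 1.8000; 42.0000 mod 12 = 6.0000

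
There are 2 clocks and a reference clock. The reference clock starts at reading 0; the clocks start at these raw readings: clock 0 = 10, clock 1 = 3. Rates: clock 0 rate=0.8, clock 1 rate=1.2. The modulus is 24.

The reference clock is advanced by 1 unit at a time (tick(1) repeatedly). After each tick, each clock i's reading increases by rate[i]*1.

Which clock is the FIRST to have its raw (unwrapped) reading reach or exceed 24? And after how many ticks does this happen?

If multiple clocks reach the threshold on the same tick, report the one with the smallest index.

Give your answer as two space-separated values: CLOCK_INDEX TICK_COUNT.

clock 0: start=10, rate=0.8, needs 24-10 = 14; ticks = ceil(14/0.8) = ceil(17.5000) = 18; reading at tick 18 = 10 + 0.8*18 = 24.4000
clock 1: start=3, rate=1.2, needs 24-3 = 21; ticks = ceil(21/1.2) = ceil(17.5000) = 18; reading at tick 18 = 3 + 1.2*18 = 24.6000
Minimum tick count = 18; winners = [0, 1]; smallest index = 0

Answer: 0 18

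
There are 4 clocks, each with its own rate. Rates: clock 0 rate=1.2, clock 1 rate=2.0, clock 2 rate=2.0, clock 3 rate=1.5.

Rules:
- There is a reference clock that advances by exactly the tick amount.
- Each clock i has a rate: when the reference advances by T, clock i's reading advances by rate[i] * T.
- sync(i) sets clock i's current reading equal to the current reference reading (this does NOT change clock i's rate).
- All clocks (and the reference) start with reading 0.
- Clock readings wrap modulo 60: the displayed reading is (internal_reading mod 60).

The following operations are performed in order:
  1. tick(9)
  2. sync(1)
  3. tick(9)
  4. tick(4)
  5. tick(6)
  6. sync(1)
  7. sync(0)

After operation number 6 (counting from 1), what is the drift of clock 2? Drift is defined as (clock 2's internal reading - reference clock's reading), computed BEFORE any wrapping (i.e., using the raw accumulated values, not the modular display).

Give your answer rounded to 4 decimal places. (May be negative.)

After op 1 tick(9): ref=9.0000 raw=[10.8000 18.0000 18.0000 13.5000]
After op 2 sync(1): ref=9.0000 raw=[10.8000 9.0000 18.0000 13.5000]
After op 3 tick(9): ref=18.0000 raw=[21.6000 27.0000 36.0000 27.0000]
After op 4 tick(4): ref=22.0000 raw=[26.4000 35.0000 44.0000 33.0000]
After op 5 tick(6): ref=28.0000 raw=[33.6000 47.0000 56.0000 42.0000]
After op 6 sync(1): ref=28.0000 raw=[33.6000 28.0000 56.0000 42.0000]
Drift of clock 2 after op 6: 56.0000 - 28.0000 = 28.0000

Answer: 28.0000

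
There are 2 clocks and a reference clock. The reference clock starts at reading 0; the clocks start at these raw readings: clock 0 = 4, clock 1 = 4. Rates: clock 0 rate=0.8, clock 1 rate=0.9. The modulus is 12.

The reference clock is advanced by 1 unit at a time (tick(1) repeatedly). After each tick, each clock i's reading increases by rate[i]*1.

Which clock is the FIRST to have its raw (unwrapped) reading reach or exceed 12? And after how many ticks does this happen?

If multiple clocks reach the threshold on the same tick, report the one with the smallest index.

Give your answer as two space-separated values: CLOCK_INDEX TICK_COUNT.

clock 0: start=4, rate=0.8, needs 12-4 = 8; ticks = ceil(8/0.8) = ceil(10.0000) = 10; reading at tick 10 = 4 + 0.8*10 = 12.0000
clock 1: start=4, rate=0.9, needs 12-4 = 8; ticks = ceil(8/0.9) = ceil(8.8889) = 9; reading at tick 9 = 4 + 0.9*9 = 12.1000
Minimum tick count = 9; winners = [1]; smallest index = 1

Answer: 1 9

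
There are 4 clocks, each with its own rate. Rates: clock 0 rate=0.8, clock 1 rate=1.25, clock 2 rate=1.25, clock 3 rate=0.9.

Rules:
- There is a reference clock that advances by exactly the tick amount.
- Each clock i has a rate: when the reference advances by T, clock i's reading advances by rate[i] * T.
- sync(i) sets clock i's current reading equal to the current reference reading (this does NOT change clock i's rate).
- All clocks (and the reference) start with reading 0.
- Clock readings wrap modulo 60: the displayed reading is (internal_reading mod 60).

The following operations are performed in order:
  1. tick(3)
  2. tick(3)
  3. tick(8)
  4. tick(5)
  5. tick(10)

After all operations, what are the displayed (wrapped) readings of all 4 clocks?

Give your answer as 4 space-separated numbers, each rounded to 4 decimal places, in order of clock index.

Answer: 23.2000 36.2500 36.2500 26.1000

Derivation:
After op 1 tick(3): ref=3.0000 raw=[2.4000 3.7500 3.7500 2.7000]
After op 2 tick(3): ref=6.0000 raw=[4.8000 7.5000 7.5000 5.4000]
After op 3 tick(8): ref=14.0000 raw=[11.2000 17.5000 17.5000 12.6000]
After op 4 tick(5): ref=19.0000 raw=[15.2000 23.7500 23.7500 17.1000]
After op 5 tick(10): ref=29.0000 raw=[23.2000 36.2500 36.2500 26.1000]
Wrap final raw readings (mod 60): 23.2000 mod 60 = 23.2000; 36.2500 mod 60 = 36.2500; 36.2500 mod 60 = 36.2500; 26.1000 mod 60 = 26.1000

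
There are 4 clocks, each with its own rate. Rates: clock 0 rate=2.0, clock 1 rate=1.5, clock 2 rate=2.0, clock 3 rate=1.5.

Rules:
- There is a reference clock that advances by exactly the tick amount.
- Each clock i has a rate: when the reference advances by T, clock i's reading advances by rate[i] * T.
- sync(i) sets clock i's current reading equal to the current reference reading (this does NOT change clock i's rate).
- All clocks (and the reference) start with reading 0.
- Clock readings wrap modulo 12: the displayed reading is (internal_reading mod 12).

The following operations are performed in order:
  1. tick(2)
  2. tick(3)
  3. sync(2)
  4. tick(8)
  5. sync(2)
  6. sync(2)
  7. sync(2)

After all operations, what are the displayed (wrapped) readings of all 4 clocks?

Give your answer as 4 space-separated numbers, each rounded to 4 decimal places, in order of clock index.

After op 1 tick(2): ref=2.0000 raw=[4.0000 3.0000 4.0000 3.0000]
After op 2 tick(3): ref=5.0000 raw=[10.0000 7.5000 10.0000 7.5000]
After op 3 sync(2): ref=5.0000 raw=[10.0000 7.5000 5.0000 7.5000]
After op 4 tick(8): ref=13.0000 raw=[26.0000 19.5000 21.0000 19.5000]
After op 5 sync(2): ref=13.0000 raw=[26.0000 19.5000 13.0000 19.5000]
After op 6 sync(2): ref=13.0000 raw=[26.0000 19.5000 13.0000 19.5000]
After op 7 sync(2): ref=13.0000 raw=[26.0000 19.5000 13.0000 19.5000]
Wrap final raw readings (mod 12): 26.0000 mod 12 = 2.0000; 19.5000 mod 12 = 7.5000; 13.0000 mod 12 = 1.0000; 19.5000 mod 12 = 7.5000

Answer: 2.0000 7.5000 1.0000 7.5000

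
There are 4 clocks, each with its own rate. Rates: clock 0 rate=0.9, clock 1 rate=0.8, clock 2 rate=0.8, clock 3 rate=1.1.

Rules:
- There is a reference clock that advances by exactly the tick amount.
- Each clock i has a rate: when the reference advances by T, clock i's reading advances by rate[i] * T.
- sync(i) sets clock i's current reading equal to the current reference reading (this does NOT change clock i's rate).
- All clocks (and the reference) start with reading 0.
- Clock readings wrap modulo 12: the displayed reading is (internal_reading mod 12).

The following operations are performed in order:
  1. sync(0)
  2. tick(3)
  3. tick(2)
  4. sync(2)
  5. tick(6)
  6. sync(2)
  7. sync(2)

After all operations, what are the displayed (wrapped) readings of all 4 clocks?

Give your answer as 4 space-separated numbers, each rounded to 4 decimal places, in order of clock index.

Answer: 9.9000 8.8000 11.0000 0.1000

Derivation:
After op 1 sync(0): ref=0.0000 raw=[0.0000 0.0000 0.0000 0.0000]
After op 2 tick(3): ref=3.0000 raw=[2.7000 2.4000 2.4000 3.3000]
After op 3 tick(2): ref=5.0000 raw=[4.5000 4.0000 4.0000 5.5000]
After op 4 sync(2): ref=5.0000 raw=[4.5000 4.0000 5.0000 5.5000]
After op 5 tick(6): ref=11.0000 raw=[9.9000 8.8000 9.8000 12.1000]
After op 6 sync(2): ref=11.0000 raw=[9.9000 8.8000 11.0000 12.1000]
After op 7 sync(2): ref=11.0000 raw=[9.9000 8.8000 11.0000 12.1000]
Wrap final raw readings (mod 12): 9.9000 mod 12 = 9.9000; 8.8000 mod 12 = 8.8000; 11.0000 mod 12 = 11.0000; 12.1000 mod 12 = 0.1000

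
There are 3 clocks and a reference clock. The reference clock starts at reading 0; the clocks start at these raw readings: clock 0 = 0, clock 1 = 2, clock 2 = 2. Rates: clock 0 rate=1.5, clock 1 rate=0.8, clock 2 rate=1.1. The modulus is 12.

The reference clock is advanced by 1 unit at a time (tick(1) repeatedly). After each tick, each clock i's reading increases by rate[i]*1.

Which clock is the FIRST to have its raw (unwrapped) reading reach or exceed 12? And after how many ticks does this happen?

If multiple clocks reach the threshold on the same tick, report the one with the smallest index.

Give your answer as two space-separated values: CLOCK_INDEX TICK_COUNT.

Answer: 0 8

Derivation:
clock 0: start=0, rate=1.5, needs 12-0 = 12; ticks = ceil(12/1.5) = ceil(8.0000) = 8; reading at tick 8 = 0 + 1.5*8 = 12.0000
clock 1: start=2, rate=0.8, needs 12-2 = 10; ticks = ceil(10/0.8) = ceil(12.5000) = 13; reading at tick 13 = 2 + 0.8*13 = 12.4000
clock 2: start=2, rate=1.1, needs 12-2 = 10; ticks = ceil(10/1.1) = ceil(9.0909) = 10; reading at tick 10 = 2 + 1.1*10 = 13.0000
Minimum tick count = 8; winners = [0]; smallest index = 0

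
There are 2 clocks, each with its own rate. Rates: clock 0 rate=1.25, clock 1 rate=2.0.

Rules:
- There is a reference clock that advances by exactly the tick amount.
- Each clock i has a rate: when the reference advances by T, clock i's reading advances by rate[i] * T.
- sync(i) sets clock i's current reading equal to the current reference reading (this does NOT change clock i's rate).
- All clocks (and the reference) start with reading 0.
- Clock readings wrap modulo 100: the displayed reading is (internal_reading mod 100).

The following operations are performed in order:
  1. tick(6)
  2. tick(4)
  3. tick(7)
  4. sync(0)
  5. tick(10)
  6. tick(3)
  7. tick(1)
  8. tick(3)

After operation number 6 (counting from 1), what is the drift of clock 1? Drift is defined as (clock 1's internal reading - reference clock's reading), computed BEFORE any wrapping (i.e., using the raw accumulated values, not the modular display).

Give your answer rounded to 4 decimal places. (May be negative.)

After op 1 tick(6): ref=6.0000 raw=[7.5000 12.0000]
After op 2 tick(4): ref=10.0000 raw=[12.5000 20.0000]
After op 3 tick(7): ref=17.0000 raw=[21.2500 34.0000]
After op 4 sync(0): ref=17.0000 raw=[17.0000 34.0000]
After op 5 tick(10): ref=27.0000 raw=[29.5000 54.0000]
After op 6 tick(3): ref=30.0000 raw=[33.2500 60.0000]
Drift of clock 1 after op 6: 60.0000 - 30.0000 = 30.0000

Answer: 30.0000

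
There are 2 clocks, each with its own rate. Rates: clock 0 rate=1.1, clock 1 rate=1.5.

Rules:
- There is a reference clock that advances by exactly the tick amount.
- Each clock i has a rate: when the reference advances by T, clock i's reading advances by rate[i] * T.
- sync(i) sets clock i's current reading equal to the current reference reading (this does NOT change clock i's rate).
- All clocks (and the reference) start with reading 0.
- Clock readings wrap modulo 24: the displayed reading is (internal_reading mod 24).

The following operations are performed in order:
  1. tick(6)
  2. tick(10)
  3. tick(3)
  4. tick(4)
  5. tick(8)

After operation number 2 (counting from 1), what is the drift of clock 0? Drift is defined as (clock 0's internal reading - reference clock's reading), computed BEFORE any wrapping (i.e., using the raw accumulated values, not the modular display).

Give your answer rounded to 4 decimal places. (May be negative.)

Answer: 1.6000

Derivation:
After op 1 tick(6): ref=6.0000 raw=[6.6000 9.0000]
After op 2 tick(10): ref=16.0000 raw=[17.6000 24.0000]
Drift of clock 0 after op 2: 17.6000 - 16.0000 = 1.6000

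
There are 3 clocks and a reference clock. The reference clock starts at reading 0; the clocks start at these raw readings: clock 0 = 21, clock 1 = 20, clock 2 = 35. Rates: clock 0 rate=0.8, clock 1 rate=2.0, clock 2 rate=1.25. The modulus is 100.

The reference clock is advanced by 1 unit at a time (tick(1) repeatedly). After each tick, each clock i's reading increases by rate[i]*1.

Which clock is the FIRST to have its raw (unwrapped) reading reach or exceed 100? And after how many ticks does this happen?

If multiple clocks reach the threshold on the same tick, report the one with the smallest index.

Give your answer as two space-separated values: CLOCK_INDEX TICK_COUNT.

clock 0: start=21, rate=0.8, needs 100-21 = 79; ticks = ceil(79/0.8) = ceil(98.7500) = 99; reading at tick 99 = 21 + 0.8*99 = 100.2000
clock 1: start=20, rate=2.0, needs 100-20 = 80; ticks = ceil(80/2.0) = ceil(40.0000) = 40; reading at tick 40 = 20 + 2.0*40 = 100.0000
clock 2: start=35, rate=1.25, needs 100-35 = 65; ticks = ceil(65/1.25) = ceil(52.0000) = 52; reading at tick 52 = 35 + 1.25*52 = 100.0000
Minimum tick count = 40; winners = [1]; smallest index = 1

Answer: 1 40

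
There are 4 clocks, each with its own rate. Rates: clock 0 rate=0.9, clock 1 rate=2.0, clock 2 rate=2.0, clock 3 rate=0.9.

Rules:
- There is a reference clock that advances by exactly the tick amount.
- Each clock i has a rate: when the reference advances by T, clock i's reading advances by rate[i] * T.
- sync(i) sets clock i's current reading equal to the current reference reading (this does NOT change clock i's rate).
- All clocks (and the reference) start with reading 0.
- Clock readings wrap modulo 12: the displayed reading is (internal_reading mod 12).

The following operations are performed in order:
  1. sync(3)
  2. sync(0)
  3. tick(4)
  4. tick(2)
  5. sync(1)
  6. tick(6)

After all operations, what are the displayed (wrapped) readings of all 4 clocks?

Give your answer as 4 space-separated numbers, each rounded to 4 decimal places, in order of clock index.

Answer: 10.8000 6.0000 0.0000 10.8000

Derivation:
After op 1 sync(3): ref=0.0000 raw=[0.0000 0.0000 0.0000 0.0000]
After op 2 sync(0): ref=0.0000 raw=[0.0000 0.0000 0.0000 0.0000]
After op 3 tick(4): ref=4.0000 raw=[3.6000 8.0000 8.0000 3.6000]
After op 4 tick(2): ref=6.0000 raw=[5.4000 12.0000 12.0000 5.4000]
After op 5 sync(1): ref=6.0000 raw=[5.4000 6.0000 12.0000 5.4000]
After op 6 tick(6): ref=12.0000 raw=[10.8000 18.0000 24.0000 10.8000]
Wrap final raw readings (mod 12): 10.8000 mod 12 = 10.8000; 18.0000 mod 12 = 6.0000; 24.0000 mod 12 = 0.0000; 10.8000 mod 12 = 10.8000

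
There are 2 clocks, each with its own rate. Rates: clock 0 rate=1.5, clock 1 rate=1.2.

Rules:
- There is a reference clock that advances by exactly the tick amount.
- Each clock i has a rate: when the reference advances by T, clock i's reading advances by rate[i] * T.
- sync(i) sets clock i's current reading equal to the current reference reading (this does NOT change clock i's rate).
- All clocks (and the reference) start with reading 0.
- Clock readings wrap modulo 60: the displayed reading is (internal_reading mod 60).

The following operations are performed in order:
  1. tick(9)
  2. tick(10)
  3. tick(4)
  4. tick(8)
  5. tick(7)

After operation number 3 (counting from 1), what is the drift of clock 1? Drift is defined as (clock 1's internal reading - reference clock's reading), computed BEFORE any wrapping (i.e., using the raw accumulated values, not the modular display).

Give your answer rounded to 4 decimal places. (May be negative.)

Answer: 4.6000

Derivation:
After op 1 tick(9): ref=9.0000 raw=[13.5000 10.8000]
After op 2 tick(10): ref=19.0000 raw=[28.5000 22.8000]
After op 3 tick(4): ref=23.0000 raw=[34.5000 27.6000]
Drift of clock 1 after op 3: 27.6000 - 23.0000 = 4.6000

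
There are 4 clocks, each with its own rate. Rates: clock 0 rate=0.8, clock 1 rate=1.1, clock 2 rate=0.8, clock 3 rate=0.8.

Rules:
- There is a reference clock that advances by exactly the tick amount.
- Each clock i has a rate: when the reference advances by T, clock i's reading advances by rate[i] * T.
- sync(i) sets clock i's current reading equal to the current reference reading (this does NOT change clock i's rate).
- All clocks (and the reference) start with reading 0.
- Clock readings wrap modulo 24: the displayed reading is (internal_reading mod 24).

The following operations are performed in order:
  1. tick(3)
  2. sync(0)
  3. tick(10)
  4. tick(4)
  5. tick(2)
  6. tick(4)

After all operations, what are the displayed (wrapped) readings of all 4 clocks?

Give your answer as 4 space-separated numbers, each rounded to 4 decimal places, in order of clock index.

After op 1 tick(3): ref=3.0000 raw=[2.4000 3.3000 2.4000 2.4000]
After op 2 sync(0): ref=3.0000 raw=[3.0000 3.3000 2.4000 2.4000]
After op 3 tick(10): ref=13.0000 raw=[11.0000 14.3000 10.4000 10.4000]
After op 4 tick(4): ref=17.0000 raw=[14.2000 18.7000 13.6000 13.6000]
After op 5 tick(2): ref=19.0000 raw=[15.8000 20.9000 15.2000 15.2000]
After op 6 tick(4): ref=23.0000 raw=[19.0000 25.3000 18.4000 18.4000]
Wrap final raw readings (mod 24): 19.0000 mod 24 = 19.0000; 25.3000 mod 24 = 1.3000; 18.4000 mod 24 = 18.4000; 18.4000 mod 24 = 18.4000

Answer: 19.0000 1.3000 18.4000 18.4000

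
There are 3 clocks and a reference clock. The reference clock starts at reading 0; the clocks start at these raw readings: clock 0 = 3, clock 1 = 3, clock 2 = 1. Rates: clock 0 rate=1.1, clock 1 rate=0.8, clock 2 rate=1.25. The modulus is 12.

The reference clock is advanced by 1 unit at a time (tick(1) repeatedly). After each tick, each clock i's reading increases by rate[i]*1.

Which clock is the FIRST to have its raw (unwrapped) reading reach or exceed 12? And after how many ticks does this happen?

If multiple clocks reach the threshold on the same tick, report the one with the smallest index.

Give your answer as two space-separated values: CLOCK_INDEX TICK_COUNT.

Answer: 0 9

Derivation:
clock 0: start=3, rate=1.1, needs 12-3 = 9; ticks = ceil(9/1.1) = ceil(8.1818) = 9; reading at tick 9 = 3 + 1.1*9 = 12.9000
clock 1: start=3, rate=0.8, needs 12-3 = 9; ticks = ceil(9/0.8) = ceil(11.2500) = 12; reading at tick 12 = 3 + 0.8*12 = 12.6000
clock 2: start=1, rate=1.25, needs 12-1 = 11; ticks = ceil(11/1.25) = ceil(8.8000) = 9; reading at tick 9 = 1 + 1.25*9 = 12.2500
Minimum tick count = 9; winners = [0, 2]; smallest index = 0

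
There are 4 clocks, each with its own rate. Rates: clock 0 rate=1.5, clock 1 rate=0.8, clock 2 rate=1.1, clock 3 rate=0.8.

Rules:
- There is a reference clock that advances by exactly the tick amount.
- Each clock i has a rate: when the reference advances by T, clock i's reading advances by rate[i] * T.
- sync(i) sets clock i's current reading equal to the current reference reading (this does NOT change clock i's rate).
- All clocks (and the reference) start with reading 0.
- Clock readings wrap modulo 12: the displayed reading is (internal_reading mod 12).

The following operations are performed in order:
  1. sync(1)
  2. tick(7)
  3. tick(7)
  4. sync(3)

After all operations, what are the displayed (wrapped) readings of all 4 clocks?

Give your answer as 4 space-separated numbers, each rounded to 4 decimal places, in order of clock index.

Answer: 9.0000 11.2000 3.4000 2.0000

Derivation:
After op 1 sync(1): ref=0.0000 raw=[0.0000 0.0000 0.0000 0.0000]
After op 2 tick(7): ref=7.0000 raw=[10.5000 5.6000 7.7000 5.6000]
After op 3 tick(7): ref=14.0000 raw=[21.0000 11.2000 15.4000 11.2000]
After op 4 sync(3): ref=14.0000 raw=[21.0000 11.2000 15.4000 14.0000]
Wrap final raw readings (mod 12): 21.0000 mod 12 = 9.0000; 11.2000 mod 12 = 11.2000; 15.4000 mod 12 = 3.4000; 14.0000 mod 12 = 2.0000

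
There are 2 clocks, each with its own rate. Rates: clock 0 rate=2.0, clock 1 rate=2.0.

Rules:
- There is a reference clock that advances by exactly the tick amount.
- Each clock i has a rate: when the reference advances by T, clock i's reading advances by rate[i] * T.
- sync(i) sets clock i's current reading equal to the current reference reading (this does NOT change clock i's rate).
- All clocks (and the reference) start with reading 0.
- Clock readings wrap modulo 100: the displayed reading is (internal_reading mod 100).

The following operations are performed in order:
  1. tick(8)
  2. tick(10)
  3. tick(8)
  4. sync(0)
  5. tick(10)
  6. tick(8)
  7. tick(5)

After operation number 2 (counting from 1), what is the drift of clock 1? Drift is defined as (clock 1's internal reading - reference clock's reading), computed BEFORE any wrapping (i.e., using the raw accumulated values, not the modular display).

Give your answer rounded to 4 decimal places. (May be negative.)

Answer: 18.0000

Derivation:
After op 1 tick(8): ref=8.0000 raw=[16.0000 16.0000]
After op 2 tick(10): ref=18.0000 raw=[36.0000 36.0000]
Drift of clock 1 after op 2: 36.0000 - 18.0000 = 18.0000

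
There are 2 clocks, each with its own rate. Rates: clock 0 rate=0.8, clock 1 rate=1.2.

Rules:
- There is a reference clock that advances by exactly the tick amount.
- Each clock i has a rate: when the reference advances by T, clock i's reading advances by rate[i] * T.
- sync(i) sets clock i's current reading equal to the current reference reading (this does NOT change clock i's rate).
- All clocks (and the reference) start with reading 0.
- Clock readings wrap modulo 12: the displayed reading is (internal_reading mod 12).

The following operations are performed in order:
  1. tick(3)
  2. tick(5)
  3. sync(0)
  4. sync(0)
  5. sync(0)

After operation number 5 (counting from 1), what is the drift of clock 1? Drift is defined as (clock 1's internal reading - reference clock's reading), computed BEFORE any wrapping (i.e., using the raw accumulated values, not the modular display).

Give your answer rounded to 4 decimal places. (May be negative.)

Answer: 1.6000

Derivation:
After op 1 tick(3): ref=3.0000 raw=[2.4000 3.6000]
After op 2 tick(5): ref=8.0000 raw=[6.4000 9.6000]
After op 3 sync(0): ref=8.0000 raw=[8.0000 9.6000]
After op 4 sync(0): ref=8.0000 raw=[8.0000 9.6000]
After op 5 sync(0): ref=8.0000 raw=[8.0000 9.6000]
Drift of clock 1 after op 5: 9.6000 - 8.0000 = 1.6000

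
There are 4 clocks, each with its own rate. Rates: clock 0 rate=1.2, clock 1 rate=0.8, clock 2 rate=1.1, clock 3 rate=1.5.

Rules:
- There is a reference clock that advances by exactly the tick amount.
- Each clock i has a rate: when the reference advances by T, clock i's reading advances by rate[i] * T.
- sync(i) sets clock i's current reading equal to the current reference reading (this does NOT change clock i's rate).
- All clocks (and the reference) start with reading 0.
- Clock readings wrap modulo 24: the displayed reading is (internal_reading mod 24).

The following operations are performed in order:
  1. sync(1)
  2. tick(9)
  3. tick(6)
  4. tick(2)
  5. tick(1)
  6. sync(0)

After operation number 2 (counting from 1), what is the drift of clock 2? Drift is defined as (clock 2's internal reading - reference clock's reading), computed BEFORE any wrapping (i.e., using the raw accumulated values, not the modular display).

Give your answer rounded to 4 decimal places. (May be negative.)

After op 1 sync(1): ref=0.0000 raw=[0.0000 0.0000 0.0000 0.0000]
After op 2 tick(9): ref=9.0000 raw=[10.8000 7.2000 9.9000 13.5000]
Drift of clock 2 after op 2: 9.9000 - 9.0000 = 0.9000

Answer: 0.9000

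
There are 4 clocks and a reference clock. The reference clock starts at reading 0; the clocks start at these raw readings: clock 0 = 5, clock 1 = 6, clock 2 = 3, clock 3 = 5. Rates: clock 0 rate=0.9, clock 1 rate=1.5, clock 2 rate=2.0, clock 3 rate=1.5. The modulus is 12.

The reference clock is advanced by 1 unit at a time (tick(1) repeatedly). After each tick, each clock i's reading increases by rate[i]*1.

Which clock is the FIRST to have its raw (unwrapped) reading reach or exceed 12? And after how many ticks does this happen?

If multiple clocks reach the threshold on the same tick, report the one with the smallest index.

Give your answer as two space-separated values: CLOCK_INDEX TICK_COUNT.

Answer: 1 4

Derivation:
clock 0: start=5, rate=0.9, needs 12-5 = 7; ticks = ceil(7/0.9) = ceil(7.7778) = 8; reading at tick 8 = 5 + 0.9*8 = 12.2000
clock 1: start=6, rate=1.5, needs 12-6 = 6; ticks = ceil(6/1.5) = ceil(4.0000) = 4; reading at tick 4 = 6 + 1.5*4 = 12.0000
clock 2: start=3, rate=2.0, needs 12-3 = 9; ticks = ceil(9/2.0) = ceil(4.5000) = 5; reading at tick 5 = 3 + 2.0*5 = 13.0000
clock 3: start=5, rate=1.5, needs 12-5 = 7; ticks = ceil(7/1.5) = ceil(4.6667) = 5; reading at tick 5 = 5 + 1.5*5 = 12.5000
Minimum tick count = 4; winners = [1]; smallest index = 1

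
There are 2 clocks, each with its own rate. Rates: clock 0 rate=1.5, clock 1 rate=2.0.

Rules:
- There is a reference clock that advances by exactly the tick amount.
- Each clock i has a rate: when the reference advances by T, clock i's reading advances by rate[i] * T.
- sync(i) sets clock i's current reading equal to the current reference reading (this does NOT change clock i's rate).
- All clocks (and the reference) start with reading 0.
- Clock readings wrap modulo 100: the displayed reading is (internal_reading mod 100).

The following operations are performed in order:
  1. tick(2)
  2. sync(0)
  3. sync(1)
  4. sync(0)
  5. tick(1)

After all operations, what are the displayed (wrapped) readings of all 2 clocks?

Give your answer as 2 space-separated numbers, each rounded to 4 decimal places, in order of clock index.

Answer: 3.5000 4.0000

Derivation:
After op 1 tick(2): ref=2.0000 raw=[3.0000 4.0000]
After op 2 sync(0): ref=2.0000 raw=[2.0000 4.0000]
After op 3 sync(1): ref=2.0000 raw=[2.0000 2.0000]
After op 4 sync(0): ref=2.0000 raw=[2.0000 2.0000]
After op 5 tick(1): ref=3.0000 raw=[3.5000 4.0000]
Wrap final raw readings (mod 100): 3.5000 mod 100 = 3.5000; 4.0000 mod 100 = 4.0000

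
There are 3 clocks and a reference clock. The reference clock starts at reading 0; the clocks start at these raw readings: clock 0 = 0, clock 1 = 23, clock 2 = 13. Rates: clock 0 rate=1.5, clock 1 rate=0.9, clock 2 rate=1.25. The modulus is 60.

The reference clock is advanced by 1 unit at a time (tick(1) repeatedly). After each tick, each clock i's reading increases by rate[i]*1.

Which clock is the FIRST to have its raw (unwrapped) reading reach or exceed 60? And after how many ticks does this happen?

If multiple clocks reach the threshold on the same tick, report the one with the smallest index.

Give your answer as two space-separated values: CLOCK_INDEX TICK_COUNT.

clock 0: start=0, rate=1.5, needs 60-0 = 60; ticks = ceil(60/1.5) = ceil(40.0000) = 40; reading at tick 40 = 0 + 1.5*40 = 60.0000
clock 1: start=23, rate=0.9, needs 60-23 = 37; ticks = ceil(37/0.9) = ceil(41.1111) = 42; reading at tick 42 = 23 + 0.9*42 = 60.8000
clock 2: start=13, rate=1.25, needs 60-13 = 47; ticks = ceil(47/1.25) = ceil(37.6000) = 38; reading at tick 38 = 13 + 1.25*38 = 60.5000
Minimum tick count = 38; winners = [2]; smallest index = 2

Answer: 2 38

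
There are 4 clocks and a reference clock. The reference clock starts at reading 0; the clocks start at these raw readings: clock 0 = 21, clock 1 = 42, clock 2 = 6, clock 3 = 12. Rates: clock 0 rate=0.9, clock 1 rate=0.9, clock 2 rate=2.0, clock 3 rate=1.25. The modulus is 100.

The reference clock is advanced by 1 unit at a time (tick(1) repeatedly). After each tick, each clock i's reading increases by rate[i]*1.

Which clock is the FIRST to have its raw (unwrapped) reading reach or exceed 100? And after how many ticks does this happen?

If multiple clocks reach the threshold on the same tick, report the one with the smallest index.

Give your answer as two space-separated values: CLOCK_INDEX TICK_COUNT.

clock 0: start=21, rate=0.9, needs 100-21 = 79; ticks = ceil(79/0.9) = ceil(87.7778) = 88; reading at tick 88 = 21 + 0.9*88 = 100.2000
clock 1: start=42, rate=0.9, needs 100-42 = 58; ticks = ceil(58/0.9) = ceil(64.4444) = 65; reading at tick 65 = 42 + 0.9*65 = 100.5000
clock 2: start=6, rate=2.0, needs 100-6 = 94; ticks = ceil(94/2.0) = ceil(47.0000) = 47; reading at tick 47 = 6 + 2.0*47 = 100.0000
clock 3: start=12, rate=1.25, needs 100-12 = 88; ticks = ceil(88/1.25) = ceil(70.4000) = 71; reading at tick 71 = 12 + 1.25*71 = 100.7500
Minimum tick count = 47; winners = [2]; smallest index = 2

Answer: 2 47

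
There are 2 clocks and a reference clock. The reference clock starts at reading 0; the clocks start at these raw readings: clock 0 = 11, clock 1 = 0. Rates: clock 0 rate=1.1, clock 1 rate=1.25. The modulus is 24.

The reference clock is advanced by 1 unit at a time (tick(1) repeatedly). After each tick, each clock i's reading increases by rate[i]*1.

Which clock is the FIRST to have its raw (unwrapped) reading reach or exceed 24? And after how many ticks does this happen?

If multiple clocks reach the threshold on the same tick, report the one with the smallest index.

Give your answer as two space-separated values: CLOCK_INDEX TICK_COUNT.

Answer: 0 12

Derivation:
clock 0: start=11, rate=1.1, needs 24-11 = 13; ticks = ceil(13/1.1) = ceil(11.8182) = 12; reading at tick 12 = 11 + 1.1*12 = 24.2000
clock 1: start=0, rate=1.25, needs 24-0 = 24; ticks = ceil(24/1.25) = ceil(19.2000) = 20; reading at tick 20 = 0 + 1.25*20 = 25.0000
Minimum tick count = 12; winners = [0]; smallest index = 0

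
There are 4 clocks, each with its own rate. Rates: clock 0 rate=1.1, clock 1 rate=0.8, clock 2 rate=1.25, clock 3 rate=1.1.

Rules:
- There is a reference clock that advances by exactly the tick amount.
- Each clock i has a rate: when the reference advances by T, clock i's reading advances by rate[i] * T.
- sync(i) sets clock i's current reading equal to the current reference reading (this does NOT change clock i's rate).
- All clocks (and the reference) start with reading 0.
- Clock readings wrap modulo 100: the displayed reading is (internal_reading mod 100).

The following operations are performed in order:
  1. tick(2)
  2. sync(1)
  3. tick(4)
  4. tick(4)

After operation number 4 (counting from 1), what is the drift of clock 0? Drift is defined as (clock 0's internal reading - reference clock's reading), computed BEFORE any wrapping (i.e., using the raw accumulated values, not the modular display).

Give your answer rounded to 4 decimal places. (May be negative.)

After op 1 tick(2): ref=2.0000 raw=[2.2000 1.6000 2.5000 2.2000]
After op 2 sync(1): ref=2.0000 raw=[2.2000 2.0000 2.5000 2.2000]
After op 3 tick(4): ref=6.0000 raw=[6.6000 5.2000 7.5000 6.6000]
After op 4 tick(4): ref=10.0000 raw=[11.0000 8.4000 12.5000 11.0000]
Drift of clock 0 after op 4: 11.0000 - 10.0000 = 1.0000

Answer: 1.0000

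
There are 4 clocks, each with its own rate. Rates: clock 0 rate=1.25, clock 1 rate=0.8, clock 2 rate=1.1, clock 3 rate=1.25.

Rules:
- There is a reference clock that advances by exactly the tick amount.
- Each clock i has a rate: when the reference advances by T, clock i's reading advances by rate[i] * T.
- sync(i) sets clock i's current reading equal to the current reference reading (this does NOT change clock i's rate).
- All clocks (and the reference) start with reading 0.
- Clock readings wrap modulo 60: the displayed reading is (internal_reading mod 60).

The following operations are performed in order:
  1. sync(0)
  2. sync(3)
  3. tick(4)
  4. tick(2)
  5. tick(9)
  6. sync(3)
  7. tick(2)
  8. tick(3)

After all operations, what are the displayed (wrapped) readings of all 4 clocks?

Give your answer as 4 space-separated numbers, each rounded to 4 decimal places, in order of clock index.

After op 1 sync(0): ref=0.0000 raw=[0.0000 0.0000 0.0000 0.0000]
After op 2 sync(3): ref=0.0000 raw=[0.0000 0.0000 0.0000 0.0000]
After op 3 tick(4): ref=4.0000 raw=[5.0000 3.2000 4.4000 5.0000]
After op 4 tick(2): ref=6.0000 raw=[7.5000 4.8000 6.6000 7.5000]
After op 5 tick(9): ref=15.0000 raw=[18.7500 12.0000 16.5000 18.7500]
After op 6 sync(3): ref=15.0000 raw=[18.7500 12.0000 16.5000 15.0000]
After op 7 tick(2): ref=17.0000 raw=[21.2500 13.6000 18.7000 17.5000]
After op 8 tick(3): ref=20.0000 raw=[25.0000 16.0000 22.0000 21.2500]
Wrap final raw readings (mod 60): 25.0000 mod 60 = 25.0000; 16.0000 mod 60 = 16.0000; 22.0000 mod 60 = 22.0000; 21.2500 mod 60 = 21.2500

Answer: 25.0000 16.0000 22.0000 21.2500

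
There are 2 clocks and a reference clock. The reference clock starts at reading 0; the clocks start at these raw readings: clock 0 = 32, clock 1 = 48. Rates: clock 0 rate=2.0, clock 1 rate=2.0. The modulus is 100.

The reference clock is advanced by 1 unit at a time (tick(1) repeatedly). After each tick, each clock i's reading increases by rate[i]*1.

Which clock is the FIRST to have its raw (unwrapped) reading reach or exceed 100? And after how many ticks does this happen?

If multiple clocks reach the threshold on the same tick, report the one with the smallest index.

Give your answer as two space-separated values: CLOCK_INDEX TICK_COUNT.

clock 0: start=32, rate=2.0, needs 100-32 = 68; ticks = ceil(68/2.0) = ceil(34.0000) = 34; reading at tick 34 = 32 + 2.0*34 = 100.0000
clock 1: start=48, rate=2.0, needs 100-48 = 52; ticks = ceil(52/2.0) = ceil(26.0000) = 26; reading at tick 26 = 48 + 2.0*26 = 100.0000
Minimum tick count = 26; winners = [1]; smallest index = 1

Answer: 1 26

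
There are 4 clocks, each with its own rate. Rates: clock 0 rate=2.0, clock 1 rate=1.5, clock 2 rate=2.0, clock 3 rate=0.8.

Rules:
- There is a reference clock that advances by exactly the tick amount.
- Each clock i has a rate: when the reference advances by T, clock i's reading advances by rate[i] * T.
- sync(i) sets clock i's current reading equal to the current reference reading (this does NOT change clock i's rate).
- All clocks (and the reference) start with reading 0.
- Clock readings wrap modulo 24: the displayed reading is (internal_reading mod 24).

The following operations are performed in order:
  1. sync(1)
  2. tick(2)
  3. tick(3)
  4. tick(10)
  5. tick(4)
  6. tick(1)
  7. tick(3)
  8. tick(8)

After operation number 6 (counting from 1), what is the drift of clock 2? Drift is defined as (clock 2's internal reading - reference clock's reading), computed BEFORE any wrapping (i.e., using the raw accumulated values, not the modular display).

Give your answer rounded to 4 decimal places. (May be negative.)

Answer: 20.0000

Derivation:
After op 1 sync(1): ref=0.0000 raw=[0.0000 0.0000 0.0000 0.0000]
After op 2 tick(2): ref=2.0000 raw=[4.0000 3.0000 4.0000 1.6000]
After op 3 tick(3): ref=5.0000 raw=[10.0000 7.5000 10.0000 4.0000]
After op 4 tick(10): ref=15.0000 raw=[30.0000 22.5000 30.0000 12.0000]
After op 5 tick(4): ref=19.0000 raw=[38.0000 28.5000 38.0000 15.2000]
After op 6 tick(1): ref=20.0000 raw=[40.0000 30.0000 40.0000 16.0000]
Drift of clock 2 after op 6: 40.0000 - 20.0000 = 20.0000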